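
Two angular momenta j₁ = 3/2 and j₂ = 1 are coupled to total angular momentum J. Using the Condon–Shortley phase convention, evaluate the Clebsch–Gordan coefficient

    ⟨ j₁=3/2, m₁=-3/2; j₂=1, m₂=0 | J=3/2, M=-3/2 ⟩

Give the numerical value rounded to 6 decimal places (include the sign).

j₁+j₂−J=1  J+j₁−j₂=2  J−j₁+j₂=1  j₁+j₂+J+1=5
(j₁±m₁, j₂±m₂, J±M) = (0,3,1,1,0,3)
P² = 12/5
sum k=1..1:
  [1] −1/2 = -1/2
S = -1/2
C² = P²·S² = 3/5 ; C = -0.774597

-0.774597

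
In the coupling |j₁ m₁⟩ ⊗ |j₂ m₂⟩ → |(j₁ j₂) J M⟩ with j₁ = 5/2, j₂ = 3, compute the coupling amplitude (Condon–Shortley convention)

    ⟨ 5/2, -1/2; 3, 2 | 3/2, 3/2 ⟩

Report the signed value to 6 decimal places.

j₁+j₂−J=4  J+j₁−j₂=1  J−j₁+j₂=2  j₁+j₂+J+1=8
(j₁±m₁, j₂±m₂, J±M) = (2,3,5,1,3,0)
P² = 288/7
sum k=3..3:
  [3] −1/12 = -1/12
S = -1/12
C² = P²·S² = 2/7 ; C = -0.534522

−√(2/7) = -0.534522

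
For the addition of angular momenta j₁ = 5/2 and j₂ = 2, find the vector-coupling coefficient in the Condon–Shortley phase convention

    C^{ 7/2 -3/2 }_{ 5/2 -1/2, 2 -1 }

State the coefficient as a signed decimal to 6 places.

j₁+j₂−J=1  J+j₁−j₂=4  J−j₁+j₂=3  j₁+j₂+J+1=9
(j₁±m₁, j₂±m₂, J±M) = (2,3,1,3,2,5)
P² = 384/7
sum k=0..1:
  [0] +1/12 = 1/12
  [1] −1/24 = -1/24
S = 1/24
C² = P²·S² = 2/21 ; C = +0.308607

+√(2/21) ≈ +0.308607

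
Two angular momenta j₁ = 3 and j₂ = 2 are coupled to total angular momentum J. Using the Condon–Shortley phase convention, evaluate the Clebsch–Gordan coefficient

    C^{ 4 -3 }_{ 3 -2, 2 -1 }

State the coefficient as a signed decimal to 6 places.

j₁+j₂−J=1  J+j₁−j₂=5  J−j₁+j₂=3  j₁+j₂+J+1=10
(j₁±m₁, j₂±m₂, J±M) = (1,5,1,3,1,7)
P² = 6480
sum k=0..1:
  [0] +1/240 = 1/240
  [1] −1/144 = -1/144
S = -1/360
C² = P²·S² = 1/20 ; C = -0.223607

-0.223607  (= −√(1/20))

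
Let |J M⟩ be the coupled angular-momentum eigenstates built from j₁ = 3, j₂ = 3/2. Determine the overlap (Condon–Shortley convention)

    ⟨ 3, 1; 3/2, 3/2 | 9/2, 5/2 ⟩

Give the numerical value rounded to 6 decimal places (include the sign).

+√(5/12) ≈ +0.645497

√[10·0!6!3!/10! · 4!2!3!0!7!2!] = √(34560)
  +(−1)^0/∏(0,0,2,3,4,0)! = 1/288  (running 1/288)
⟨..|..⟩ = √(34560)·(1/288) = +0.645497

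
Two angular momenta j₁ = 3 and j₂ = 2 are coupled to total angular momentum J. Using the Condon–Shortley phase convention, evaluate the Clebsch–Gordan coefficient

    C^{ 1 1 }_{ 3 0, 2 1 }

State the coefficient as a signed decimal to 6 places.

√[3·4!2!0!/7! · 3!3!3!1!2!0!] = √(432/35)
  +(−1)^3/∏(3,1,0,0,2,0)! = -1/12  (running -1/12)
⟨..|..⟩ = √(432/35)·(-1/12) = -0.292770

−√(3/35) = -0.292770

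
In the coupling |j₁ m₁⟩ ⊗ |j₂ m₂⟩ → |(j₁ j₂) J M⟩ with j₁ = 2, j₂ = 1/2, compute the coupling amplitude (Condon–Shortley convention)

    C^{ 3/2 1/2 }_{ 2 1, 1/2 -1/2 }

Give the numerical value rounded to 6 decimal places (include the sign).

+√(3/5) ≈ +0.774597

j₁+j₂−J=1  J+j₁−j₂=3  J−j₁+j₂=0  j₁+j₂+J+1=5
(j₁±m₁, j₂±m₂, J±M) = (3,1,0,1,2,1)
P² = 12/5
sum k=0..0:
  [0] +1/2 = 1/2
S = 1/2
C² = P²·S² = 3/5 ; C = +0.774597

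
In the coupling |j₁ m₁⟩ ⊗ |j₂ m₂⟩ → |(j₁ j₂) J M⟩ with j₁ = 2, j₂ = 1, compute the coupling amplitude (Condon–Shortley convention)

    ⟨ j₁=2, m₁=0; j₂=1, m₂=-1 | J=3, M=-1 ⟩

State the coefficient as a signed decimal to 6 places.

j₁+j₂−J=0  J+j₁−j₂=4  J−j₁+j₂=2  j₁+j₂+J+1=7
(j₁±m₁, j₂±m₂, J±M) = (2,2,0,2,2,4)
P² = 128/5
sum k=0..0:
  [0] +1/8 = 1/8
S = 1/8
C² = P²·S² = 2/5 ; C = +0.632456

+0.632456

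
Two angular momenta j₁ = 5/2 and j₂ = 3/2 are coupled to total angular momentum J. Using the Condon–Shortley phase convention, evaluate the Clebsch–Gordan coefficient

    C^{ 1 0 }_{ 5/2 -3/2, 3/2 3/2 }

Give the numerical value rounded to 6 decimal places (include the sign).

-0.447214

triangle: 3!×2!×0!/6! = 12/720
(j±m)!: 1!×4!×3!×0!×1!×1! = 144
prefactor² = (2J+1)×Δ×N² = 36/5
  k=3: −1/(3!×0!×1!×0!×1!×0!) = -1/6
Σ = -1/6  ⇒  CG² = 36/5×(-1/6)² = 1/5
CG = −√(1/5) = -0.447214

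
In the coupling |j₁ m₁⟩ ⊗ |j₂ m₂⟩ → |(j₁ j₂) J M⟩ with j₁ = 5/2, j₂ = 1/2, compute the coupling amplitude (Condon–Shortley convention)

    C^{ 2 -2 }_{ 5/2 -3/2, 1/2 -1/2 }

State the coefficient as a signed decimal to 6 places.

j₁+j₂−J=1  J+j₁−j₂=4  J−j₁+j₂=0  j₁+j₂+J+1=6
(j₁±m₁, j₂±m₂, J±M) = (1,4,0,1,0,4)
P² = 96
sum k=0..0:
  [0] +1/24 = 1/24
S = 1/24
C² = P²·S² = 1/6 ; C = +0.408248

+√(1/6) ≈ +0.408248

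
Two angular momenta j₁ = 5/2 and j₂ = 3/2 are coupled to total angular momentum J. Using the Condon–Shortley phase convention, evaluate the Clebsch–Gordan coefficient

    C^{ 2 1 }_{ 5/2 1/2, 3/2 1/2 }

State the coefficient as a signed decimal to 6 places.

−√(25/84) ≈ -0.545545

j₁+j₂−J=2  J+j₁−j₂=3  J−j₁+j₂=1  j₁+j₂+J+1=7
(j₁±m₁, j₂±m₂, J±M) = (3,2,2,1,3,1)
P² = 12/7
sum k=1..2:
  [1] −1/2 = -1/2
  [2] +1/12 = 1/12
S = -5/12
C² = P²·S² = 25/84 ; C = -0.545545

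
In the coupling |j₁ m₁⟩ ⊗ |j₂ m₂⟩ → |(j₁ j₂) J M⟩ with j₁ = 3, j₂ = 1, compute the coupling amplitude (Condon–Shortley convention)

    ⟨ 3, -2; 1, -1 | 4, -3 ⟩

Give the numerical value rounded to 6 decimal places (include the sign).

+√(3/4) = +0.866025

√[9·0!6!2!/9! · 1!5!0!2!1!7!] = √(43200)
  +(−1)^0/∏(0,0,5,0,1,2)! = 1/240  (running 1/240)
⟨..|..⟩ = √(43200)·(1/240) = +0.866025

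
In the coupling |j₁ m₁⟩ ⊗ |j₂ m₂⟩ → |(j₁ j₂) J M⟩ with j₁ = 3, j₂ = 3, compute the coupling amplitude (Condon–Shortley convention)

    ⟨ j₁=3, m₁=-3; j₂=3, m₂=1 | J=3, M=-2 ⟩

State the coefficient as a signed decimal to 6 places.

triangle: 3!*3!*3!/10! = 216/3628800
(j±m)!: 0!*6!*4!*2!*1!*5! = 4147200
prefactor² = (2J+1)*Δ*N² = 1728
  k=3: −1/(3!*0!*3!*1!*0!*2!) = -1/72
Σ = -1/72  ⇒  CG² = 1728*(-1/72)² = 1/3
CG = −√(1/3) = -0.577350

-0.577350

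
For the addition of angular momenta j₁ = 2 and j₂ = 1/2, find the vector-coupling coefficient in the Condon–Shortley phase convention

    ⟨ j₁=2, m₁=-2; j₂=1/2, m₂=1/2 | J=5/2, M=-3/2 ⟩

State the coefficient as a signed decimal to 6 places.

+0.447214  (= +√(1/5))

j₁+j₂−J=0  J+j₁−j₂=4  J−j₁+j₂=1  j₁+j₂+J+1=6
(j₁±m₁, j₂±m₂, J±M) = (0,4,1,0,1,4)
P² = 576/5
sum k=0..0:
  [0] +1/24 = 1/24
S = 1/24
C² = P²·S² = 1/5 ; C = +0.447214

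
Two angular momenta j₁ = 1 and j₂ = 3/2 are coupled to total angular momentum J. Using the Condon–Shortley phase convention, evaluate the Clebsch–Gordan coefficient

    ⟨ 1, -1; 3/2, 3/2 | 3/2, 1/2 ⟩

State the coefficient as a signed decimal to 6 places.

j₁+j₂−J=1  J+j₁−j₂=1  J−j₁+j₂=2  j₁+j₂+J+1=5
(j₁±m₁, j₂±m₂, J±M) = (0,2,3,0,2,1)
P² = 8/5
sum k=1..1:
  [1] −1/2 = -1/2
S = -1/2
C² = P²·S² = 2/5 ; C = -0.632456

−√(2/5) ≈ -0.632456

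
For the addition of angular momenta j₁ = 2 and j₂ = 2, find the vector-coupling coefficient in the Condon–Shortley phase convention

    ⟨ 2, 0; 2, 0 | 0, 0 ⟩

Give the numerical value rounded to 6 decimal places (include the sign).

j₁+j₂−J=4  J+j₁−j₂=0  J−j₁+j₂=0  j₁+j₂+J+1=5
(j₁±m₁, j₂±m₂, J±M) = (2,2,2,2,0,0)
P² = 16/5
sum k=2..2:
  [2] +1/4 = 1/4
S = 1/4
C² = P²·S² = 1/5 ; C = +0.447214

+√(1/5) = +0.447214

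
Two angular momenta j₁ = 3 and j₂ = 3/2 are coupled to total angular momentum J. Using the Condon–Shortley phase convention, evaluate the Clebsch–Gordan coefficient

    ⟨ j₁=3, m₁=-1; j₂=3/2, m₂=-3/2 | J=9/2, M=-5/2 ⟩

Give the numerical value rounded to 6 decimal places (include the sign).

triangle: 0!·6!·3!/10! = 4320/3628800
(j±m)!: 2!·4!·0!·3!·2!·7! = 2903040
prefactor² = (2J+1)·Δ·N² = 34560
  k=0: +1/(0!·0!·4!·0!·2!·3!) = 1/288
Σ = 1/288  ⇒  CG² = 34560·1/288² = 5/12
CG = +√(5/12) = +0.645497

+√(5/12) = +0.645497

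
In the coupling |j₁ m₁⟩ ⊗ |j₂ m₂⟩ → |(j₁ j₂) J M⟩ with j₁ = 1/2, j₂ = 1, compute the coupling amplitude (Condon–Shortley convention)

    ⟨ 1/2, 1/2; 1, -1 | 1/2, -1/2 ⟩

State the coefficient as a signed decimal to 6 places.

+√(2/3) ≈ +0.816497

triangle: 1!×0!×1!/3! = 1/6
(j±m)!: 1!×0!×0!×2!×0!×1! = 2
prefactor² = (2J+1)×Δ×N² = 2/3
  k=0: +1/(0!×1!×0!×0!×0!×1!) = 1
Σ = 1  ⇒  CG² = 2/3×1² = 2/3
CG = +√(2/3) = +0.816497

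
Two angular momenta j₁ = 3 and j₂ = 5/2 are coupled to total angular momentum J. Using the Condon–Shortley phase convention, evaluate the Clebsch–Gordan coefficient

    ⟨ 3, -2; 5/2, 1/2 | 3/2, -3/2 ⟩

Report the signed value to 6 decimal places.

−√(2/7) ≈ -0.534522

triangle: 4!×2!×1!/8! = 48/40320
(j±m)!: 1!×5!×3!×2!×0!×3! = 8640
prefactor² = (2J+1)×Δ×N² = 288/7
  k=3: −1/(3!×1!×2!×0!×0!×1!) = -1/12
Σ = -1/12  ⇒  CG² = 288/7×(-1/12)² = 2/7
CG = −√(2/7) = -0.534522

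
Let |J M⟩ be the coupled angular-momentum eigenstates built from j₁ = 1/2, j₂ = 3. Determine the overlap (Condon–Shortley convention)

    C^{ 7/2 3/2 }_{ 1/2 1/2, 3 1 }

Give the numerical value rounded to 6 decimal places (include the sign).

triangle: 0!×1!×6!/8! = 720/40320
(j±m)!: 1!×0!×4!×2!×5!×2! = 11520
prefactor² = (2J+1)×Δ×N² = 11520/7
  k=0: +1/(0!×0!×0!×4!×1!×2!) = 1/48
Σ = 1/48  ⇒  CG² = 11520/7×1/48² = 5/7
CG = +√(5/7) = +0.845154

+0.845154  (= +√(5/7))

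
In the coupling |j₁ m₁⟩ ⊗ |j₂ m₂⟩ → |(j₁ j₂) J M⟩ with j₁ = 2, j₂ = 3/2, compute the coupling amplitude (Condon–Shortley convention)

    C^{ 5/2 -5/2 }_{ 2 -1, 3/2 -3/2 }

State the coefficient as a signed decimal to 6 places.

+√(3/7) = +0.654654

j₁+j₂−J=1  J+j₁−j₂=3  J−j₁+j₂=2  j₁+j₂+J+1=7
(j₁±m₁, j₂±m₂, J±M) = (1,3,0,3,0,5)
P² = 432/7
sum k=0..0:
  [0] +1/12 = 1/12
S = 1/12
C² = P²·S² = 3/7 ; C = +0.654654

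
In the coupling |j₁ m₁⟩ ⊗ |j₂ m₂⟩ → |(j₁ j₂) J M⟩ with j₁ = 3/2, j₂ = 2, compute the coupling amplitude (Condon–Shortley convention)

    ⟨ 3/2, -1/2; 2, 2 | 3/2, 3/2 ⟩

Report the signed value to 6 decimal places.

+√(2/5) ≈ +0.632456

j₁+j₂−J=2  J+j₁−j₂=1  J−j₁+j₂=2  j₁+j₂+J+1=6
(j₁±m₁, j₂±m₂, J±M) = (1,2,4,0,3,0)
P² = 32/5
sum k=2..2:
  [2] +1/4 = 1/4
S = 1/4
C² = P²·S² = 2/5 ; C = +0.632456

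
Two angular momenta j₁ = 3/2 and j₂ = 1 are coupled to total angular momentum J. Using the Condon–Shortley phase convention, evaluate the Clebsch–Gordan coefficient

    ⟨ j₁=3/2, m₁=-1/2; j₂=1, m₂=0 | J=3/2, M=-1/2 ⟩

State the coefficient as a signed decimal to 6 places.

−√(1/15) ≈ -0.258199

j₁+j₂−J=1  J+j₁−j₂=2  J−j₁+j₂=1  j₁+j₂+J+1=5
(j₁±m₁, j₂±m₂, J±M) = (1,2,1,1,1,2)
P² = 4/15
sum k=0..1:
  [0] +1/2 = 1/2
  [1] −1/1 = -1
S = -1/2
C² = P²·S² = 1/15 ; C = -0.258199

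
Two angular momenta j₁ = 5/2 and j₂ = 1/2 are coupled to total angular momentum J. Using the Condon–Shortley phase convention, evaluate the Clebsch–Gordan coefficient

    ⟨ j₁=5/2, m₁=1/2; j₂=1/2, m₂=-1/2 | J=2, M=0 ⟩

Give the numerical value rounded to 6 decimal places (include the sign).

+0.707107  (= +√(1/2))

j₁+j₂−J=1  J+j₁−j₂=4  J−j₁+j₂=0  j₁+j₂+J+1=6
(j₁±m₁, j₂±m₂, J±M) = (3,2,0,1,2,2)
P² = 8
sum k=0..0:
  [0] +1/4 = 1/4
S = 1/4
C² = P²·S² = 1/2 ; C = +0.707107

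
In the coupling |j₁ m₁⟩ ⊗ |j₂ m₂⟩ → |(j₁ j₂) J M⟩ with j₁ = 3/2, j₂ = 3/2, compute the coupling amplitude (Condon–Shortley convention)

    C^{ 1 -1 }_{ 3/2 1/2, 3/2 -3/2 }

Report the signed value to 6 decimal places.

j₁+j₂−J=2  J+j₁−j₂=1  J−j₁+j₂=1  j₁+j₂+J+1=5
(j₁±m₁, j₂±m₂, J±M) = (2,1,0,3,0,2)
P² = 6/5
sum k=0..0:
  [0] +1/2 = 1/2
S = 1/2
C² = P²·S² = 3/10 ; C = +0.547723

+√(3/10) = +0.547723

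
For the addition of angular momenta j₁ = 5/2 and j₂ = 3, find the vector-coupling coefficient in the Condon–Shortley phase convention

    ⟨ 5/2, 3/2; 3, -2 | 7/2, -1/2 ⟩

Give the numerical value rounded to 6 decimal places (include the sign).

+0.563436

j₁+j₂−J=2  J+j₁−j₂=3  J−j₁+j₂=4  j₁+j₂+J+1=10
(j₁±m₁, j₂±m₂, J±M) = (4,1,1,5,3,4)
P² = 9216/35
sum k=0..1:
  [0] +1/24 = 1/24
  [1] −1/144 = -1/144
S = 5/144
C² = P²·S² = 20/63 ; C = +0.563436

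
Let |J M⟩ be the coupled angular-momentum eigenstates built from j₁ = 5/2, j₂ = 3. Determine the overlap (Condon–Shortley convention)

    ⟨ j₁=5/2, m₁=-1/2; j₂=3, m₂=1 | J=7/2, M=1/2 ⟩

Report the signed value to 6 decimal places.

triangle: 2!×3!×4!/10! = 288/3628800
(j±m)!: 2!×3!×4!×2!×4!×3! = 82944
prefactor² = (2J+1)×Δ×N² = 9216/175
  k=0: +1/(0!×2!×3!×4!×0!×0!) = 1/288
  k=1: −1/(1!×1!×2!×3!×1!×1!) = -1/12
  k=2: +1/(2!×0!×1!×2!×2!×2!) = 1/16
Σ = -5/288  ⇒  CG² = 9216/175×(-5/288)² = 1/63
CG = −√(1/63) = -0.125988

-0.125988  (= −√(1/63))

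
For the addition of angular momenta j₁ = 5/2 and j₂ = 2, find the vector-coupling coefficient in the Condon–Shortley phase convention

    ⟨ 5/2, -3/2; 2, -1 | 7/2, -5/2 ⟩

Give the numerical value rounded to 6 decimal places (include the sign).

-0.125988  (= −√(1/63))

j₁+j₂−J=1  J+j₁−j₂=4  J−j₁+j₂=3  j₁+j₂+J+1=9
(j₁±m₁, j₂±m₂, J±M) = (1,4,1,3,1,6)
P² = 2304/7
sum k=0..1:
  [0] +1/48 = 1/48
  [1] −1/36 = -1/36
S = -1/144
C² = P²·S² = 1/63 ; C = -0.125988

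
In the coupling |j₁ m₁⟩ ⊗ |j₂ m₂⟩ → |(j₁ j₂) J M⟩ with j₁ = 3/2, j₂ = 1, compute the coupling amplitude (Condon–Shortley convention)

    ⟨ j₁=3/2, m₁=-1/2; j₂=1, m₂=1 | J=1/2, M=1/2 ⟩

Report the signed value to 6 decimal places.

triangle: 2!·1!·0!/4! = 2/24
(j±m)!: 1!·2!·2!·0!·1!·0! = 4
prefactor² = (2J+1)·Δ·N² = 2/3
  k=2: +1/(2!·0!·0!·0!·1!·0!) = 1/2
Σ = 1/2  ⇒  CG² = 2/3·1/2² = 1/6
CG = +√(1/6) = +0.408248

+0.408248  (= +√(1/6))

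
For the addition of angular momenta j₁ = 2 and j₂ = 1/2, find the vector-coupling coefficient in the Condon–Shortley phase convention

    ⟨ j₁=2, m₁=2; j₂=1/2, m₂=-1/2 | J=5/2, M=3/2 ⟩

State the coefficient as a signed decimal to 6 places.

+√(1/5) ≈ +0.447214

j₁+j₂−J=0  J+j₁−j₂=4  J−j₁+j₂=1  j₁+j₂+J+1=6
(j₁±m₁, j₂±m₂, J±M) = (4,0,0,1,4,1)
P² = 576/5
sum k=0..0:
  [0] +1/24 = 1/24
S = 1/24
C² = P²·S² = 1/5 ; C = +0.447214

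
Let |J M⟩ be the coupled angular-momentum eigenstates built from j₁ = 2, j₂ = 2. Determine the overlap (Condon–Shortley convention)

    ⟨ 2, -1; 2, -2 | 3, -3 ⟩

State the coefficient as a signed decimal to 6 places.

j₁+j₂−J=1  J+j₁−j₂=3  J−j₁+j₂=3  j₁+j₂+J+1=8
(j₁±m₁, j₂±m₂, J±M) = (1,3,0,4,0,6)
P² = 648
sum k=0..0:
  [0] +1/36 = 1/36
S = 1/36
C² = P²·S² = 1/2 ; C = +0.707107

+0.707107  (= +√(1/2))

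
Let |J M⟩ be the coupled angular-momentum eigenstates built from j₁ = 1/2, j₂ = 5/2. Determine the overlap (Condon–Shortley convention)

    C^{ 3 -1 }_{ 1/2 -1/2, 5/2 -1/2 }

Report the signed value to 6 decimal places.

+√(2/3) = +0.816497

triangle: 0!·1!·5!/7! = 120/5040
(j±m)!: 0!·1!·2!·3!·2!·4! = 576
prefactor² = (2J+1)·Δ·N² = 96
  k=0: +1/(0!·0!·1!·2!·0!·3!) = 1/12
Σ = 1/12  ⇒  CG² = 96·1/12² = 2/3
CG = +√(2/3) = +0.816497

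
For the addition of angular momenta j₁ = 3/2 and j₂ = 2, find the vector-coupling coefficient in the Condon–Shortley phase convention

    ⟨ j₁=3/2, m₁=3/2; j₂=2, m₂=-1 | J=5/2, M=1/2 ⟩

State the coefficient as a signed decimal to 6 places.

+0.621059  (= +√(27/70))

j₁+j₂−J=1  J+j₁−j₂=2  J−j₁+j₂=3  j₁+j₂+J+1=7
(j₁±m₁, j₂±m₂, J±M) = (3,0,1,3,3,2)
P² = 216/35
sum k=0..0:
  [0] +1/4 = 1/4
S = 1/4
C² = P²·S² = 27/70 ; C = +0.621059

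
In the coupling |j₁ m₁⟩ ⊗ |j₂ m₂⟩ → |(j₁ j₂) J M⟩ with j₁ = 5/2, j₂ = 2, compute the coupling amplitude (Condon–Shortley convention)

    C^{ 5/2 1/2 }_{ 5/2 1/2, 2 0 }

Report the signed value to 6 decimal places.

-0.478091  (= −√(8/35))

j₁+j₂−J=2  J+j₁−j₂=3  J−j₁+j₂=2  j₁+j₂+J+1=8
(j₁±m₁, j₂±m₂, J±M) = (3,2,2,2,3,2)
P² = 72/35
sum k=0..2:
  [0] +1/8 = 1/8
  [1] −1/2 = -1/2
  [2] +1/24 = 1/24
S = -1/3
C² = P²·S² = 8/35 ; C = -0.478091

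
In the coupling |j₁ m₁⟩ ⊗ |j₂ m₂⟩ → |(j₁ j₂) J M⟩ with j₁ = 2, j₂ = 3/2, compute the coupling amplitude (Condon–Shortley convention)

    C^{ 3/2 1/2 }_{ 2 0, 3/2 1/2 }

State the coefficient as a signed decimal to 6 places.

-0.447214  (= −√(1/5))

√[4·2!2!1!/6! · 2!2!2!1!2!1!] = √(16/45)
  +(−1)^1/∏(1,1,1,1,1,0)! = -1  (running -1)
  +(−1)^2/∏(2,0,0,0,2,1)! = 1/4  (running -3/4)
⟨..|..⟩ = √(16/45)·(-3/4) = -0.447214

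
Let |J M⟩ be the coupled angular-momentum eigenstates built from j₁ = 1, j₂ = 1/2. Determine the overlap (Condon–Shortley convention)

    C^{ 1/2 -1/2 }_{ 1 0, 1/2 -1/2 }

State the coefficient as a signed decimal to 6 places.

j₁+j₂−J=1  J+j₁−j₂=1  J−j₁+j₂=0  j₁+j₂+J+1=3
(j₁±m₁, j₂±m₂, J±M) = (1,1,0,1,0,1)
P² = 1/3
sum k=0..0:
  [0] +1/1 = 1
S = 1
C² = P²·S² = 1/3 ; C = +0.577350

+0.577350  (= +√(1/3))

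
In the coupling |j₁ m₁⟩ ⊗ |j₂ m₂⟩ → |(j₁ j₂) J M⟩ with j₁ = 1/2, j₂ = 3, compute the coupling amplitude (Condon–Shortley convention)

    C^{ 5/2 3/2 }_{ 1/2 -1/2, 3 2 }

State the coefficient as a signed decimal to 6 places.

-0.845154

√[6·1!0!5!/7! · 0!1!5!1!4!1!] = √(2880/7)
  +(−1)^1/∏(1,0,0,4,0,1)! = -1/24  (running -1/24)
⟨..|..⟩ = √(2880/7)·(-1/24) = -0.845154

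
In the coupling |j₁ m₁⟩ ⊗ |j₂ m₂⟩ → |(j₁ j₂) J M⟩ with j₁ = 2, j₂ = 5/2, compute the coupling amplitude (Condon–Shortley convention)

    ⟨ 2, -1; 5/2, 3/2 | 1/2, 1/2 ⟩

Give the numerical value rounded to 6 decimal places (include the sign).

-0.516398

j₁+j₂−J=4  J+j₁−j₂=0  J−j₁+j₂=1  j₁+j₂+J+1=6
(j₁±m₁, j₂±m₂, J±M) = (1,3,4,1,1,0)
P² = 48/5
sum k=3..3:
  [3] −1/6 = -1/6
S = -1/6
C² = P²·S² = 4/15 ; C = -0.516398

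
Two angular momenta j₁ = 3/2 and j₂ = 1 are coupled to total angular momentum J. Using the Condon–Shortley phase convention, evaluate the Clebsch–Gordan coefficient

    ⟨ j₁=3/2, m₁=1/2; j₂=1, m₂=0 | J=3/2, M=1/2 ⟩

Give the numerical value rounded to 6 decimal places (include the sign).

+0.258199

√[4·1!2!1!/5! · 2!1!1!1!2!1!] = √(4/15)
  +(−1)^0/∏(0,1,1,1,1,0)! = 1  (running 1)
  +(−1)^1/∏(1,0,0,0,2,1)! = -1/2  (running 1/2)
⟨..|..⟩ = √(4/15)·(1/2) = +0.258199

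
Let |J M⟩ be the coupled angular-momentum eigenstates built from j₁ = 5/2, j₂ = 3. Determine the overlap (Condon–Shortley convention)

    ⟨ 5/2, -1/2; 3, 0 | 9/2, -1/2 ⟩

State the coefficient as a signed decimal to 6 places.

−√(10/231) = -0.208063

j₁+j₂−J=1  J+j₁−j₂=4  J−j₁+j₂=5  j₁+j₂+J+1=11
(j₁±m₁, j₂±m₂, J±M) = (2,3,3,3,4,5)
P² = 69120/77
sum k=0..1:
  [0] +1/72 = 1/72
  [1] −1/48 = -1/48
S = -1/144
C² = P²·S² = 10/231 ; C = -0.208063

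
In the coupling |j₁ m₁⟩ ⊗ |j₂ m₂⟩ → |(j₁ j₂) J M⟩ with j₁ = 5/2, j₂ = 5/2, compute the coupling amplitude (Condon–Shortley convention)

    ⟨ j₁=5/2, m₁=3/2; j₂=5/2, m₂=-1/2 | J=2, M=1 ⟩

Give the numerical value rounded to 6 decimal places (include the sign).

√[5·3!2!2!/8! · 4!1!2!3!3!1!] = √(36/7)
  +(−1)^0/∏(0,3,1,2,1,0)! = 1/12  (running 1/12)
  +(−1)^1/∏(1,2,0,1,2,1)! = -1/4  (running -1/6)
⟨..|..⟩ = √(36/7)·(-1/6) = -0.377964

−√(1/7) ≈ -0.377964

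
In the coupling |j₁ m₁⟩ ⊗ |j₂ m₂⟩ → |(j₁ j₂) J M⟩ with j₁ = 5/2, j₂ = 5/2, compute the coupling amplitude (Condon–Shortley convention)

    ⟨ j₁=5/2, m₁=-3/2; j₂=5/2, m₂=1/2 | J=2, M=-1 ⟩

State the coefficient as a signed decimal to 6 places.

+0.377964

√[5·3!2!2!/8! · 1!4!3!2!1!3!] = √(36/7)
  +(−1)^2/∏(2,1,2,1,0,1)! = 1/4  (running 1/4)
  +(−1)^3/∏(3,0,1,0,1,2)! = -1/12  (running 1/6)
⟨..|..⟩ = √(36/7)·(1/6) = +0.377964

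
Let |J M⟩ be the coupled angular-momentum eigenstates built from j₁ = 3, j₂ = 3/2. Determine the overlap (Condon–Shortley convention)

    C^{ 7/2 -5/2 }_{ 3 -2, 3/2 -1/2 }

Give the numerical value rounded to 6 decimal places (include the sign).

−√(1/7) = -0.377964

j₁+j₂−J=1  J+j₁−j₂=5  J−j₁+j₂=2  j₁+j₂+J+1=9
(j₁±m₁, j₂±m₂, J±M) = (1,5,1,2,1,6)
P² = 6400/7
sum k=0..1:
  [0] +1/120 = 1/120
  [1] −1/48 = -1/48
S = -1/80
C² = P²·S² = 1/7 ; C = -0.377964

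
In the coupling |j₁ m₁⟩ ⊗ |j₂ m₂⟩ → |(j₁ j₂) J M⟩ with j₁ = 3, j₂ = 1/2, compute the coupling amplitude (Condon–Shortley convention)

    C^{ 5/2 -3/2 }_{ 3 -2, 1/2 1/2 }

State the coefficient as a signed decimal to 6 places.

-0.845154

triangle: 1!·5!·0!/7! = 120/5040
(j±m)!: 1!·5!·1!·0!·1!·4! = 2880
prefactor² = (2J+1)·Δ·N² = 2880/7
  k=1: −1/(1!·0!·4!·0!·1!·0!) = -1/24
Σ = -1/24  ⇒  CG² = 2880/7·(-1/24)² = 5/7
CG = −√(5/7) = -0.845154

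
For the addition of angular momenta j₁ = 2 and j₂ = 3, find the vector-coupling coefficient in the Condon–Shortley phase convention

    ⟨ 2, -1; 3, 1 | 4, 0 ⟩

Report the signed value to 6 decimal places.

√[9·1!3!5!/10! · 1!3!4!2!4!4!] = √(10368/35)
  +(−1)^0/∏(0,1,3,4,0,1)! = 1/144  (running 1/144)
  +(−1)^1/∏(1,0,2,3,1,2)! = -1/24  (running -5/144)
⟨..|..⟩ = √(10368/35)·(-5/144) = -0.597614

−√(5/14) ≈ -0.597614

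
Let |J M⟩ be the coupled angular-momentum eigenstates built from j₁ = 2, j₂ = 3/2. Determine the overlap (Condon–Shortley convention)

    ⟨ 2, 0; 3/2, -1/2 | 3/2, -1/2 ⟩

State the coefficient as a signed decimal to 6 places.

√[4·2!2!1!/6! · 2!2!1!2!1!2!] = √(16/45)
  +(−1)^0/∏(0,2,2,1,0,0)! = 1/4  (running 1/4)
  +(−1)^1/∏(1,1,1,0,1,1)! = -1  (running -3/4)
⟨..|..⟩ = √(16/45)·(-3/4) = -0.447214

−√(1/5) ≈ -0.447214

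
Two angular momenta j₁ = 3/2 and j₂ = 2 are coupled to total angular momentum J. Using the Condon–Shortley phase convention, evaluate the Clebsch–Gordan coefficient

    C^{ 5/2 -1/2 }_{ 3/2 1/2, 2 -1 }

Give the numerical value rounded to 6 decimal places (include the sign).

√[6·1!2!3!/7! · 2!1!1!3!2!3!] = √(72/35)
  +(−1)^0/∏(0,1,1,1,1,2)! = 1/2  (running 1/2)
  +(−1)^1/∏(1,0,0,0,2,3)! = -1/12  (running 5/12)
⟨..|..⟩ = √(72/35)·(5/12) = +0.597614

+0.597614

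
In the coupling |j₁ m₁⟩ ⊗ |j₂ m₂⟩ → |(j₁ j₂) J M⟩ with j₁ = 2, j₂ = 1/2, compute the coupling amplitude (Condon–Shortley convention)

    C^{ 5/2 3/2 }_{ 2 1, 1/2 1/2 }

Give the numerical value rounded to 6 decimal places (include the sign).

+√(4/5) = +0.894427

triangle: 0!*4!*1!/6! = 24/720
(j±m)!: 3!*1!*1!*0!*4!*1! = 144
prefactor² = (2J+1)*Δ*N² = 144/5
  k=0: +1/(0!*0!*1!*1!*3!*0!) = 1/6
Σ = 1/6  ⇒  CG² = 144/5*1/6² = 4/5
CG = +√(4/5) = +0.894427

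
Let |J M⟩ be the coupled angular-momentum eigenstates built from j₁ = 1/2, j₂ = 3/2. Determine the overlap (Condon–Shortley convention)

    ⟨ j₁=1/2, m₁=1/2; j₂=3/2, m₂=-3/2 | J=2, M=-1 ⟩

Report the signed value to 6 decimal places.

j₁+j₂−J=0  J+j₁−j₂=1  J−j₁+j₂=3  j₁+j₂+J+1=5
(j₁±m₁, j₂±m₂, J±M) = (1,0,0,3,1,3)
P² = 9
sum k=0..0:
  [0] +1/6 = 1/6
S = 1/6
C² = P²·S² = 1/4 ; C = +0.500000

+√(1/4) = +0.500000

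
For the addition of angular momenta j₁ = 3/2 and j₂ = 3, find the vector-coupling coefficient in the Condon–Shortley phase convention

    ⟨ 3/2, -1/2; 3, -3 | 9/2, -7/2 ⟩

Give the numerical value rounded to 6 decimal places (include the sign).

j₁+j₂−J=0  J+j₁−j₂=3  J−j₁+j₂=6  j₁+j₂+J+1=10
(j₁±m₁, j₂±m₂, J±M) = (1,2,0,6,1,8)
P² = 691200
sum k=0..0:
  [0] +1/1440 = 1/1440
S = 1/1440
C² = P²·S² = 1/3 ; C = +0.577350

+√(1/3) = +0.577350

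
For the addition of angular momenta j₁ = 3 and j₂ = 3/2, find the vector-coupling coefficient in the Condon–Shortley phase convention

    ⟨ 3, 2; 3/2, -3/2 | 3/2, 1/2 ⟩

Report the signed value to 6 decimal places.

+√(2/7) = +0.534522

triangle: 3!·3!·0!/7! = 36/5040
(j±m)!: 5!·1!·0!·3!·2!·1! = 1440
prefactor² = (2J+1)·Δ·N² = 288/7
  k=0: +1/(0!·3!·1!·0!·2!·0!) = 1/12
Σ = 1/12  ⇒  CG² = 288/7·1/12² = 2/7
CG = +√(2/7) = +0.534522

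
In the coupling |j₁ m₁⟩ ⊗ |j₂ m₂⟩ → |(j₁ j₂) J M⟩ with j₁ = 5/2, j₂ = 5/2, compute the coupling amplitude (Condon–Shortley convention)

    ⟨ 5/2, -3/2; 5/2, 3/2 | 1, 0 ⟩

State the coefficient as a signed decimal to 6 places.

triangle: 4!*1!*1!/7! = 24/5040
(j±m)!: 1!*4!*4!*1!*1!*1! = 576
prefactor² = (2J+1)*Δ*N² = 288/35
  k=3: −1/(3!*1!*1!*1!*0!*0!) = -1/6
  k=4: +1/(4!*0!*0!*0!*1!*1!) = 1/24
Σ = -1/8  ⇒  CG² = 288/35*(-1/8)² = 9/70
CG = −√(9/70) = -0.358569

−√(9/70) = -0.358569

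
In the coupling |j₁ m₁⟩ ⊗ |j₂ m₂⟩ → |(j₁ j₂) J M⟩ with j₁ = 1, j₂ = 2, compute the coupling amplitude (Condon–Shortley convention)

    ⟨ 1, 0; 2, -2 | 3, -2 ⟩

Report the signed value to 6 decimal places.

√[7·0!2!4!/7! · 1!1!0!4!1!5!] = √(192)
  +(−1)^0/∏(0,0,1,0,1,4)! = 1/24  (running 1/24)
⟨..|..⟩ = √(192)·(1/24) = +0.577350

+0.577350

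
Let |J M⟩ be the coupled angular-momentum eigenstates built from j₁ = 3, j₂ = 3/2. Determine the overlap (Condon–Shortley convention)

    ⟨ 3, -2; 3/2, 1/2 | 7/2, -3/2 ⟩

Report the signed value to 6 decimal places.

√[8·1!5!2!/9! · 1!5!2!1!2!5!] = √(6400/21)
  +(−1)^0/∏(0,1,5,2,0,0)! = 1/240  (running 1/240)
  +(−1)^1/∏(1,0,4,1,1,1)! = -1/24  (running -3/80)
⟨..|..⟩ = √(6400/21)·(-3/80) = -0.654654

-0.654654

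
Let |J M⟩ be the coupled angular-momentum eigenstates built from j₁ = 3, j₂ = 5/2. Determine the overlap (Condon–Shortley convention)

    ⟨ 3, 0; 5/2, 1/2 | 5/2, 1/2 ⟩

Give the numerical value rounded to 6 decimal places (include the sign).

triangle: 3!×3!×2!/9! = 72/362880
(j±m)!: 3!×3!×3!×2!×3!×2! = 5184
prefactor² = (2J+1)×Δ×N² = 216/35
  k=1: −1/(1!×2!×2!×2!×1!×0!) = -1/8
  k=2: +1/(2!×1!×1!×1!×2!×1!) = 1/4
  k=3: −1/(3!×0!×0!×0!×3!×2!) = -1/72
Σ = 1/9  ⇒  CG² = 216/35×1/9² = 8/105
CG = +√(8/105) = +0.276026

+√(8/105) ≈ +0.276026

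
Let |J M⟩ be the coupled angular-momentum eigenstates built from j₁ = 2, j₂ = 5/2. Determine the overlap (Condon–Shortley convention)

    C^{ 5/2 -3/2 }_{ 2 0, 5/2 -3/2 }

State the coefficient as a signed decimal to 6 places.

-0.119523

j₁+j₂−J=2  J+j₁−j₂=2  J−j₁+j₂=3  j₁+j₂+J+1=8
(j₁±m₁, j₂±m₂, J±M) = (2,2,1,4,1,4)
P² = 288/35
sum k=0..1:
  [0] +1/8 = 1/8
  [1] −1/6 = -1/6
S = -1/24
C² = P²·S² = 1/70 ; C = -0.119523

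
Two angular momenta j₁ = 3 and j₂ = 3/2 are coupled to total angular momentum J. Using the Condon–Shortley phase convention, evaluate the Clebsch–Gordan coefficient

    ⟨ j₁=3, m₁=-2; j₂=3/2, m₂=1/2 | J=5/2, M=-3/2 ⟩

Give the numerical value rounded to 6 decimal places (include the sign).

j₁+j₂−J=2  J+j₁−j₂=4  J−j₁+j₂=1  j₁+j₂+J+1=8
(j₁±m₁, j₂±m₂, J±M) = (1,5,2,1,1,4)
P² = 288/7
sum k=1..2:
  [1] −1/24 = -1/24
  [2] +1/12 = 1/12
S = 1/24
C² = P²·S² = 1/14 ; C = +0.267261

+√(1/14) = +0.267261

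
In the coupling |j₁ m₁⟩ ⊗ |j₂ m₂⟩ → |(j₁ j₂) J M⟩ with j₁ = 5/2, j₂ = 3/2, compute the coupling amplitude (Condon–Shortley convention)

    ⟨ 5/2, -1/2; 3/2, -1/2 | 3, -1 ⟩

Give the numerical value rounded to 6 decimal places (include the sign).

triangle: 1!*4!*2!/8! = 48/40320
(j±m)!: 2!*3!*1!*2!*2!*4! = 1152
prefactor² = (2J+1)*Δ*N² = 48/5
  k=0: +1/(0!*1!*3!*1!*1!*1!) = 1/6
  k=1: −1/(1!*0!*2!*0!*2!*2!) = -1/8
Σ = 1/24  ⇒  CG² = 48/5*1/24² = 1/60
CG = +√(1/60) = +0.129099

+0.129099  (= +√(1/60))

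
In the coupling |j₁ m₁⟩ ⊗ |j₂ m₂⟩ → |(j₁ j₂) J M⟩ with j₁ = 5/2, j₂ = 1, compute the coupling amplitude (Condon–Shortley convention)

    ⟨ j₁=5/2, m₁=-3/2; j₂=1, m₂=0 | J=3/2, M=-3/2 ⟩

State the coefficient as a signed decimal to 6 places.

−√(4/15) = -0.516398

√[4·2!3!0!/6! · 1!4!1!1!0!3!] = √(48/5)
  +(−1)^1/∏(1,1,3,0,0,0)! = -1/6  (running -1/6)
⟨..|..⟩ = √(48/5)·(-1/6) = -0.516398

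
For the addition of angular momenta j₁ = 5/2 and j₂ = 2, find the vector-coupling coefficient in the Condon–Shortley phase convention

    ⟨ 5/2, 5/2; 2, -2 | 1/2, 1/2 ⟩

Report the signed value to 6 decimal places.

√[2·4!1!0!/6! · 5!0!0!4!1!0!] = √(192)
  +(−1)^0/∏(0,4,0,0,1,0)! = 1/24  (running 1/24)
⟨..|..⟩ = √(192)·(1/24) = +0.577350

+√(1/3) ≈ +0.577350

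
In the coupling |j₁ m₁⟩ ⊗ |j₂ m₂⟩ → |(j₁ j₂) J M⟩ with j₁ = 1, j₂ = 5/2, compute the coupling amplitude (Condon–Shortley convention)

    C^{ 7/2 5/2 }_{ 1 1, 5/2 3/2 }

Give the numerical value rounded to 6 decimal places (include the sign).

+√(5/7) = +0.845154

triangle: 0!·2!·5!/8! = 240/40320
(j±m)!: 2!·0!·4!·1!·6!·1! = 34560
prefactor² = (2J+1)·Δ·N² = 11520/7
  k=0: +1/(0!·0!·0!·4!·2!·1!) = 1/48
Σ = 1/48  ⇒  CG² = 11520/7·1/48² = 5/7
CG = +√(5/7) = +0.845154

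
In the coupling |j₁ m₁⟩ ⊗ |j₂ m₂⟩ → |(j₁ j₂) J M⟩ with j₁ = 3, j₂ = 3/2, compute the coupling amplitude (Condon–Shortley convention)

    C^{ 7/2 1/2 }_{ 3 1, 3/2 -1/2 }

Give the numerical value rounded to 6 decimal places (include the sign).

+√(2/7) = +0.534522

triangle: 1!·5!·2!/9! = 240/362880
(j±m)!: 4!·2!·1!·2!·4!·3! = 13824
prefactor² = (2J+1)·Δ·N² = 512/7
  k=0: +1/(0!·1!·2!·1!·3!·1!) = 1/12
  k=1: −1/(1!·0!·1!·0!·4!·2!) = -1/48
Σ = 1/16  ⇒  CG² = 512/7·1/16² = 2/7
CG = +√(2/7) = +0.534522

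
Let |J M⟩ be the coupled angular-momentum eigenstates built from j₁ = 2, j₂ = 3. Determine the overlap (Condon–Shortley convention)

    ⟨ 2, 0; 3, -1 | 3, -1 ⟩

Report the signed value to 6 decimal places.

-0.387298  (= −√(3/20))

√[7·2!2!4!/9! · 2!2!2!4!2!4!] = √(256/15)
  +(−1)^0/∏(0,2,2,2,0,2)! = 1/16  (running 1/16)
  +(−1)^1/∏(1,1,1,1,1,3)! = -1/6  (running -5/48)
  +(−1)^2/∏(2,0,0,0,2,4)! = 1/96  (running -3/32)
⟨..|..⟩ = √(256/15)·(-3/32) = -0.387298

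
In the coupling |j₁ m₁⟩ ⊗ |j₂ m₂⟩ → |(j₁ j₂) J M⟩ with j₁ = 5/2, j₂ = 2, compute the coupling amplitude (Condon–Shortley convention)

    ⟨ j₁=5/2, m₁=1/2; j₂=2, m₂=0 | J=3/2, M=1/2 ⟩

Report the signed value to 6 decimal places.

√[4·3!2!1!/7! · 3!2!2!2!2!1!] = √(32/35)
  +(−1)^1/∏(1,2,1,1,1,0)! = -1/2  (running -1/2)
  +(−1)^2/∏(2,1,0,0,2,1)! = 1/4  (running -1/4)
⟨..|..⟩ = √(32/35)·(-1/4) = -0.239046

−√(2/35) ≈ -0.239046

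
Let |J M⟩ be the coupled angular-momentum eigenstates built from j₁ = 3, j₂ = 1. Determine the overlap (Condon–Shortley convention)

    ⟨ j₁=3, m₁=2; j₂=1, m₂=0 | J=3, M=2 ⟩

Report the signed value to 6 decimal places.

+0.577350  (= +√(1/3))

triangle: 1!*5!*1!/8! = 120/40320
(j±m)!: 5!*1!*1!*1!*5!*1! = 14400
prefactor² = (2J+1)*Δ*N² = 300
  k=0: +1/(0!*1!*1!*1!*4!*0!) = 1/24
  k=1: −1/(1!*0!*0!*0!*5!*1!) = -1/120
Σ = 1/30  ⇒  CG² = 300*1/30² = 1/3
CG = +√(1/3) = +0.577350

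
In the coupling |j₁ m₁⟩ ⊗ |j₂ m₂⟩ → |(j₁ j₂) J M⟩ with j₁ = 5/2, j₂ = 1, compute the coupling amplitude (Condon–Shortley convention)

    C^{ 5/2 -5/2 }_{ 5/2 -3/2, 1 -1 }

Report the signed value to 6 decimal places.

+0.534522

j₁+j₂−J=1  J+j₁−j₂=4  J−j₁+j₂=1  j₁+j₂+J+1=7
(j₁±m₁, j₂±m₂, J±M) = (1,4,0,2,0,5)
P² = 1152/7
sum k=0..0:
  [0] +1/24 = 1/24
S = 1/24
C² = P²·S² = 2/7 ; C = +0.534522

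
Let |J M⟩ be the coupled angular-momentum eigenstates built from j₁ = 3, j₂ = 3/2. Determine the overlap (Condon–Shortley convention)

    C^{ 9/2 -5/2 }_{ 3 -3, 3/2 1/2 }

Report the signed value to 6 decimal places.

triangle: 0!*6!*3!/10! = 4320/3628800
(j±m)!: 0!*6!*2!*1!*2!*7! = 14515200
prefactor² = (2J+1)*Δ*N² = 172800
  k=0: +1/(0!*0!*6!*2!*0!*1!) = 1/1440
Σ = 1/1440  ⇒  CG² = 172800*1/1440² = 1/12
CG = +√(1/12) = +0.288675

+0.288675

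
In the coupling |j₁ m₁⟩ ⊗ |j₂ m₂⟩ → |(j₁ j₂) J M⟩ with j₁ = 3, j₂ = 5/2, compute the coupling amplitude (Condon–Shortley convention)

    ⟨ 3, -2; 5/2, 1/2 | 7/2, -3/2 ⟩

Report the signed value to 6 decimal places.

+√(2/21) = +0.308607

j₁+j₂−J=2  J+j₁−j₂=4  J−j₁+j₂=3  j₁+j₂+J+1=10
(j₁±m₁, j₂±m₂, J±M) = (1,5,3,2,2,5)
P² = 1536/7
sum k=1..2:
  [1] −1/48 = -1/48
  [2] +1/24 = 1/24
S = 1/48
C² = P²·S² = 2/21 ; C = +0.308607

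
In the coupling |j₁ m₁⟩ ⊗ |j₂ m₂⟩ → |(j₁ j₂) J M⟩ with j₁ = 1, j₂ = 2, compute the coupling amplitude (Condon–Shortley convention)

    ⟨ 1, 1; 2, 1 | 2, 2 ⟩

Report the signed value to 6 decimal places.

triangle: 1!·1!·3!/6! = 6/720
(j±m)!: 2!·0!·3!·1!·4!·0! = 288
prefactor² = (2J+1)·Δ·N² = 12
  k=0: +1/(0!·1!·0!·3!·1!·0!) = 1/6
Σ = 1/6  ⇒  CG² = 12·1/6² = 1/3
CG = +√(1/3) = +0.577350

+0.577350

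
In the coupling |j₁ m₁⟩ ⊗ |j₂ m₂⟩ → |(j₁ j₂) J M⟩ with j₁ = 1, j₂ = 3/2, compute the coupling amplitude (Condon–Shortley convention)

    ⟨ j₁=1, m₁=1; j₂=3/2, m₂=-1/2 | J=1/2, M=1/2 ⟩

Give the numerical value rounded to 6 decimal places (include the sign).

triangle: 2!*0!*1!/4! = 2/24
(j±m)!: 2!*0!*1!*2!*1!*0! = 4
prefactor² = (2J+1)*Δ*N² = 2/3
  k=0: +1/(0!*2!*0!*1!*0!*0!) = 1/2
Σ = 1/2  ⇒  CG² = 2/3*1/2² = 1/6
CG = +√(1/6) = +0.408248

+0.408248  (= +√(1/6))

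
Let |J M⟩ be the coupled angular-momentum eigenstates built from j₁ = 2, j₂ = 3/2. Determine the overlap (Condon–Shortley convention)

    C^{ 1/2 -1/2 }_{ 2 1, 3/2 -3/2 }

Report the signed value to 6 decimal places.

+0.316228  (= +√(1/10))

triangle: 3!*1!*0!/5! = 6/120
(j±m)!: 3!*1!*0!*3!*0!*1! = 36
prefactor² = (2J+1)*Δ*N² = 18/5
  k=0: +1/(0!*3!*1!*0!*0!*0!) = 1/6
Σ = 1/6  ⇒  CG² = 18/5*1/6² = 1/10
CG = +√(1/10) = +0.316228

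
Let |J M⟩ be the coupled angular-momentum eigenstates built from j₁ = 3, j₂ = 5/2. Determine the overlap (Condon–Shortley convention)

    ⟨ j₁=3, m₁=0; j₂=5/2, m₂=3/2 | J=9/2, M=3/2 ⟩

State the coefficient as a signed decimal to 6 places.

-0.540562  (= −√(45/154))

√[10·1!5!4!/11! · 3!3!4!1!6!3!] = √(207360/77)
  +(−1)^0/∏(0,1,3,4,2,0)! = 1/288  (running 1/288)
  +(−1)^1/∏(1,0,2,3,3,1)! = -1/72  (running -1/96)
⟨..|..⟩ = √(207360/77)·(-1/96) = -0.540562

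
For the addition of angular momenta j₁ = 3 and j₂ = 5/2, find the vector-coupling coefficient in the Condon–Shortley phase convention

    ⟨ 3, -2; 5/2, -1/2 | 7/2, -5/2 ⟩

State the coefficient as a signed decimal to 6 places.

−√(2/63) = -0.178174

triangle: 2!·4!·3!/10! = 288/3628800
(j±m)!: 1!·5!·2!·3!·1!·6! = 1036800
prefactor² = (2J+1)·Δ·N² = 4608/7
  k=1: −1/(1!·1!·4!·1!·0!·2!) = -1/48
  k=2: +1/(2!·0!·3!·0!·1!·3!) = 1/72
Σ = -1/144  ⇒  CG² = 4608/7·(-1/144)² = 2/63
CG = −√(2/63) = -0.178174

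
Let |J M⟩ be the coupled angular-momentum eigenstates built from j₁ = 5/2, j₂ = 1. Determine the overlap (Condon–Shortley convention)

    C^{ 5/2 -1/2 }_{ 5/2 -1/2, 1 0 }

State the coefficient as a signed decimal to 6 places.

j₁+j₂−J=1  J+j₁−j₂=4  J−j₁+j₂=1  j₁+j₂+J+1=7
(j₁±m₁, j₂±m₂, J±M) = (2,3,1,1,2,3)
P² = 144/35
sum k=0..1:
  [0] +1/6 = 1/6
  [1] −1/4 = -1/4
S = -1/12
C² = P²·S² = 1/35 ; C = -0.169031

-0.169031  (= −√(1/35))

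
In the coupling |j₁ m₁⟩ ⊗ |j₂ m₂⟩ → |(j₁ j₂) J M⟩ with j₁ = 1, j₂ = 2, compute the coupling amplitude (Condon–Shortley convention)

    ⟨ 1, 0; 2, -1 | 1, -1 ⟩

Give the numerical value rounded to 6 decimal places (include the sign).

triangle: 2!·0!·2!/5! = 4/120
(j±m)!: 1!·1!·1!·3!·0!·2! = 12
prefactor² = (2J+1)·Δ·N² = 6/5
  k=1: −1/(1!·1!·0!·0!·0!·2!) = -1/2
Σ = -1/2  ⇒  CG² = 6/5·(-1/2)² = 3/10
CG = −√(3/10) = -0.547723

-0.547723  (= −√(3/10))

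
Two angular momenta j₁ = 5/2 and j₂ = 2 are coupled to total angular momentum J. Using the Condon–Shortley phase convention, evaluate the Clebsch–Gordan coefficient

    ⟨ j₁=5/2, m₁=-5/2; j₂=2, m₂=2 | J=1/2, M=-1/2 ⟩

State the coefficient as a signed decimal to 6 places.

+0.577350  (= +√(1/3))

√[2·4!1!0!/6! · 0!5!4!0!0!1!] = √(192)
  +(−1)^4/∏(4,0,1,0,0,0)! = 1/24  (running 1/24)
⟨..|..⟩ = √(192)·(1/24) = +0.577350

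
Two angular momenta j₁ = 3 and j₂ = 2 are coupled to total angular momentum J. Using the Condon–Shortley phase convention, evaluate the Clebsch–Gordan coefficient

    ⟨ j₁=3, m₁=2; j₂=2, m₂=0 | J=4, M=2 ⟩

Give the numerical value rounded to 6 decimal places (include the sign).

√[9·1!5!3!/10! · 5!1!2!2!6!2!] = √(8640/7)
  +(−1)^0/∏(0,1,1,2,4,1)! = 1/48  (running 1/48)
  +(−1)^1/∏(1,0,0,1,5,2)! = -1/240  (running 1/60)
⟨..|..⟩ = √(8640/7)·(1/60) = +0.585540

+0.585540  (= +√(12/35))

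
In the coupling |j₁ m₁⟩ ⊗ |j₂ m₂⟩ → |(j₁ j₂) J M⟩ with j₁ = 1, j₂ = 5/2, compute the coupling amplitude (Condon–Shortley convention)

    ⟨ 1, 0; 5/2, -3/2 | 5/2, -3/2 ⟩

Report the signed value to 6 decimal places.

triangle: 1!*1!*4!/7! = 24/5040
(j±m)!: 1!*1!*1!*4!*1!*4! = 576
prefactor² = (2J+1)*Δ*N² = 576/35
  k=0: +1/(0!*1!*1!*1!*0!*3!) = 1/6
  k=1: −1/(1!*0!*0!*0!*1!*4!) = -1/24
Σ = 1/8  ⇒  CG² = 576/35*1/8² = 9/35
CG = +√(9/35) = +0.507093

+0.507093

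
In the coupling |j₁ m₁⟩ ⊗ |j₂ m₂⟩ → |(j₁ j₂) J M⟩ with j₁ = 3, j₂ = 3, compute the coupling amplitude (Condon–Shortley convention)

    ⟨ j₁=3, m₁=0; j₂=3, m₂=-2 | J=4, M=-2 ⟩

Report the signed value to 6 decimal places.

j₁+j₂−J=2  J+j₁−j₂=4  J−j₁+j₂=4  j₁+j₂+J+1=11
(j₁±m₁, j₂±m₂, J±M) = (3,3,1,5,2,6)
P² = 124416/77
sum k=0..1:
  [0] +1/72 = 1/72
  [1] −1/96 = -1/96
S = 1/288
C² = P²·S² = 3/154 ; C = +0.139573

+√(3/154) ≈ +0.139573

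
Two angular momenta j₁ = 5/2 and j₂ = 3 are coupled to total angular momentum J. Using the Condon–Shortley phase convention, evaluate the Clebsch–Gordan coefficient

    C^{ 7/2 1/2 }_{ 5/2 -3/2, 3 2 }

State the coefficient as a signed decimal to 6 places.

+√(20/63) = +0.563436

j₁+j₂−J=2  J+j₁−j₂=3  J−j₁+j₂=4  j₁+j₂+J+1=10
(j₁±m₁, j₂±m₂, J±M) = (1,4,5,1,4,3)
P² = 9216/35
sum k=1..2:
  [1] −1/144 = -1/144
  [2] +1/24 = 1/24
S = 5/144
C² = P²·S² = 20/63 ; C = +0.563436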